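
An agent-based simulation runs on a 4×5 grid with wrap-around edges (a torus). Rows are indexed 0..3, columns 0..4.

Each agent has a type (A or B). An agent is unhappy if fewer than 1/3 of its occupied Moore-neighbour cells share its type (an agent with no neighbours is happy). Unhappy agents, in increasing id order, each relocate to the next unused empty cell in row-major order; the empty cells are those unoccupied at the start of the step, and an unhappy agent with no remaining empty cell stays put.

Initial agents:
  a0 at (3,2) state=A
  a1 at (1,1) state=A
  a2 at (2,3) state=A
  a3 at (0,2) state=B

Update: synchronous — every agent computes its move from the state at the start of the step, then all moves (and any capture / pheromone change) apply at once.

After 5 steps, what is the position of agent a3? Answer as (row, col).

t=1: a0@(3,2):A a1@(0,0):A a2@(2,3):A a3@(0,1):B
t=2: a0@(3,2):A a1@(0,2):A a2@(2,3):A a3@(0,3):B
t=3: a0@(3,2):A a1@(0,2):A a2@(2,3):A a3@(0,0):B
t=4: (unchanged — steady state)

(0, 0)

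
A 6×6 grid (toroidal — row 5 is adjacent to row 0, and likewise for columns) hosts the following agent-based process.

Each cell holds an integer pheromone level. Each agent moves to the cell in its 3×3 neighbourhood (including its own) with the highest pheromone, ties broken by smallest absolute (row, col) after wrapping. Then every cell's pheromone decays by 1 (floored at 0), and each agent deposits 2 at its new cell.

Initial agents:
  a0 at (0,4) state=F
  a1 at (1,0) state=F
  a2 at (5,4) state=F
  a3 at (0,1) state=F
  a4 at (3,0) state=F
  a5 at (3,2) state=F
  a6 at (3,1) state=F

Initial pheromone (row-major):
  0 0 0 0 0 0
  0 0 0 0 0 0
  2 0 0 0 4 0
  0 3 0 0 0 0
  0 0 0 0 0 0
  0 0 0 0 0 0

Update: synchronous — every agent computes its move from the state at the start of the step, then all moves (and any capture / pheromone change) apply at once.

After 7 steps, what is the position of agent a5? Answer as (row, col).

(3, 1)

t=1: a0@(0,3) a1@(2,0) a2@(0,3) a3@(0,0) a4@(3,1) a5@(3,1) a6@(3,1) | pheromone: 2 0 0 4 0 0 / 0 0 0 0 0 0 / 3 0 0 0 3 0 / 0 8 0 0 0 0 / 0 0 0 0 0 0 / 0 0 0 0 0 0
t=2: a0@(0,3) a1@(3,1) a2@(0,3) a3@(0,0) a4@(3,1) a5@(3,1) a6@(3,1) | pheromone: 3 0 0 7 0 0 / 0 0 0 0 0 0 / 2 0 0 0 2 0 / 0 15 0 0 0 0 / 0 0 0 0 0 0 / 0 0 0 0 0 0
t=3: a0@(0,3) a1@(3,1) a2@(0,3) a3@(0,0) a4@(3,1) a5@(3,1) a6@(3,1) | pheromone: 4 0 0 10 0 0 / 0 0 0 0 0 0 / 1 0 0 0 1 0 / 0 22 0 0 0 0 / 0 0 0 0 0 0 / 0 0 0 0 0 0
t=4: a0@(0,3) a1@(3,1) a2@(0,3) a3@(0,0) a4@(3,1) a5@(3,1) a6@(3,1) | pheromone: 5 0 0 13 0 0 / 0 0 0 0 0 0 / 0 0 0 0 0 0 / 0 29 0 0 0 0 / 0 0 0 0 0 0 / 0 0 0 0 0 0
t=5: a0@(0,3) a1@(3,1) a2@(0,3) a3@(0,0) a4@(3,1) a5@(3,1) a6@(3,1) | pheromone: 6 0 0 16 0 0 / 0 0 0 0 0 0 / 0 0 0 0 0 0 / 0 36 0 0 0 0 / 0 0 0 0 0 0 / 0 0 0 0 0 0
t=6: a0@(0,3) a1@(3,1) a2@(0,3) a3@(0,0) a4@(3,1) a5@(3,1) a6@(3,1) | pheromone: 7 0 0 19 0 0 / 0 0 0 0 0 0 / 0 0 0 0 0 0 / 0 43 0 0 0 0 / 0 0 0 0 0 0 / 0 0 0 0 0 0
t=7: a0@(0,3) a1@(3,1) a2@(0,3) a3@(0,0) a4@(3,1) a5@(3,1) a6@(3,1) | pheromone: 8 0 0 22 0 0 / 0 0 0 0 0 0 / 0 0 0 0 0 0 / 0 50 0 0 0 0 / 0 0 0 0 0 0 / 0 0 0 0 0 0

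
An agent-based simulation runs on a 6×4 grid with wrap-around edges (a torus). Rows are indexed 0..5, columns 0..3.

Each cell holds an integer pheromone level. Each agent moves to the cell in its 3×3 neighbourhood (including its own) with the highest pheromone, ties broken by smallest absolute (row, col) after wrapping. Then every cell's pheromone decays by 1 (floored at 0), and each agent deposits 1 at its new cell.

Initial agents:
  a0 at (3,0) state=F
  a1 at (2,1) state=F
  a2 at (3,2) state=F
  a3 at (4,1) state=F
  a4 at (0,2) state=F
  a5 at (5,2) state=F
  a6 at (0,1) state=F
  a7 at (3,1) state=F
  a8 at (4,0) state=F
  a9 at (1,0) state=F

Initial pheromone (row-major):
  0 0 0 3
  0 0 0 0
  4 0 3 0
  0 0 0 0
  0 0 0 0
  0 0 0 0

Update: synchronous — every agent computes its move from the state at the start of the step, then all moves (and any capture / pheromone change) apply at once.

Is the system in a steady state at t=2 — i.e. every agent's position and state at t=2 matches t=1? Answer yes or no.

t=1: a0@(2,0) a1@(2,0) a2@(2,2) a3@(3,0) a4@(0,3) a5@(0,3) a6@(0,0) a7@(2,0) a8@(3,0) a9@(2,0) | pheromone: 1 0 0 4 / 0 0 0 0 / 7 0 3 0 / 2 0 0 0 / 0 0 0 0 / 0 0 0 0
t=2: a0@(2,0) a1@(2,0) a2@(2,2) a3@(2,0) a4@(0,3) a5@(0,3) a6@(0,3) a7@(2,0) a8@(2,0) a9@(2,0) | pheromone: 0 0 0 6 / 0 0 0 0 / 12 0 3 0 / 1 0 0 0 / 0 0 0 0 / 0 0 0 0

no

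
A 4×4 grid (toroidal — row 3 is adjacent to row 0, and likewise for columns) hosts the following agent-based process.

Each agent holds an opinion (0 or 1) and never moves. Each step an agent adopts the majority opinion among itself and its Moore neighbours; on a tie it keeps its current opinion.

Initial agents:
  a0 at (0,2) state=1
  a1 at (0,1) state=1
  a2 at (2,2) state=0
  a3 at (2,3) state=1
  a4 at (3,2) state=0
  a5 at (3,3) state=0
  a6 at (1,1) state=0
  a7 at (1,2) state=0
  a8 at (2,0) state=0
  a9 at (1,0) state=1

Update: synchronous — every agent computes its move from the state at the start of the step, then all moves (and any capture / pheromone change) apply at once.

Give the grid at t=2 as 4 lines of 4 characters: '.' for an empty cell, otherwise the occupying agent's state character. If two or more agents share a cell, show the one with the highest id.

.00.
000.
0.00
..00

t=1: a0@(0,2):0 a1@(0,1):1 a2@(2,2):0 a3@(2,3):0 a4@(3,2):0 a5@(3,3):0 a6@(1,1):0 a7@(1,2):0 a8@(2,0):0 a9@(1,0):1
t=2: a0@(0,2):0 a1@(0,1):0 a2@(2,2):0 a3@(2,3):0 a4@(3,2):0 a5@(3,3):0 a6@(1,1):0 a7@(1,2):0 a8@(2,0):0 a9@(1,0):0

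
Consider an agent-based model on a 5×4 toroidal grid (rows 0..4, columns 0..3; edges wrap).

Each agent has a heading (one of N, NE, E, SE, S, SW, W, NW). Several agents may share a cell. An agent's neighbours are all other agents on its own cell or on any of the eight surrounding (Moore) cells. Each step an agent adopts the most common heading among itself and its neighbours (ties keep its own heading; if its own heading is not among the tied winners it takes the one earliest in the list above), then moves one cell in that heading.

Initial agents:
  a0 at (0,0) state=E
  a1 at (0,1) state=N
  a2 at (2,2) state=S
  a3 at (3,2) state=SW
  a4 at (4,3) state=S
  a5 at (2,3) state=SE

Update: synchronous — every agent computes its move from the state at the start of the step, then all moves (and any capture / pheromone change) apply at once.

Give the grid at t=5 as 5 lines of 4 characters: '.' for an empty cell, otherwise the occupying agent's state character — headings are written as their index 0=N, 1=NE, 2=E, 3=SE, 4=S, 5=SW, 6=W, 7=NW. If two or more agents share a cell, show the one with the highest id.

t=1: a0@(0,1):E a1@(4,1):N a2@(3,2):S a3@(4,2):S a4@(0,3):S a5@(3,0):SE
t=2: a0@(0,2):E a1@(0,1):S a2@(4,2):S a3@(0,2):S a4@(1,3):S a5@(4,1):SE
t=3: a0@(1,2):S a1@(1,1):S a2@(0,2):S a3@(1,2):S a4@(2,3):S a5@(0,1):S
t=4: a0@(2,2):S a1@(2,1):S a2@(1,2):S a3@(2,2):S a4@(3,3):S a5@(1,1):S
t=5: a0@(3,2):S a1@(3,1):S a2@(2,2):S a3@(3,2):S a4@(4,3):S a5@(2,1):S

....
....
.44.
.44.
...4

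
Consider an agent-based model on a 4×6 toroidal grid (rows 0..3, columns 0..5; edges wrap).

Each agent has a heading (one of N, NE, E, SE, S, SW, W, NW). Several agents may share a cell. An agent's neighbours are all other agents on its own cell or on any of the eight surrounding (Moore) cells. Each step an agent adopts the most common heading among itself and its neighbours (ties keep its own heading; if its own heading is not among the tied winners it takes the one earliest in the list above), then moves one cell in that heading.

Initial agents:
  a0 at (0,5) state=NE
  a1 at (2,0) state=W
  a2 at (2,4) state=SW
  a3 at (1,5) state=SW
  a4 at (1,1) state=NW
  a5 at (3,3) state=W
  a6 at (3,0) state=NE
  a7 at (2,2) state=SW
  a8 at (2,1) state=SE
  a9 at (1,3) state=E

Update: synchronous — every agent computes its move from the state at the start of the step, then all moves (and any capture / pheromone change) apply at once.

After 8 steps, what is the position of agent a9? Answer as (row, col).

(1, 1)

t=1: a0@(3,0):NE a1@(2,5):W a2@(3,3):SW a3@(2,4):SW a4@(0,0):NW a5@(0,2):SW a6@(2,1):NE a7@(3,1):SW a8@(3,2):SE a9@(2,2):SW
t=2: a0@(2,1):NE a1@(2,4):W a2@(0,2):SW a3@(3,3):SW a4@(3,5):NW a5@(1,1):SW a6@(1,2):NE a7@(0,0):SW a8@(0,1):SW a9@(3,1):SW
t=3: a0@(1,2):NE a1@(2,3):W a2@(1,1):SW a3@(0,2):SW a4@(2,4):NW a5@(2,0):SW a6@(2,1):SW a7@(1,5):SW a8@(1,0):SW a9@(0,0):SW
t=4: a0@(2,1):SW a1@(2,2):W a2@(2,0):SW a3@(1,1):SW a4@(1,3):NW a5@(3,5):SW a6@(3,0):SW a7@(2,4):SW a8@(2,5):SW a9@(1,5):SW
t=5: a0@(3,0):SW a1@(3,1):SW a2@(3,5):SW a3@(2,0):SW a4@(0,2):NW a5@(0,4):SW a6@(0,5):SW a7@(3,3):SW a8@(3,4):SW a9@(2,4):SW
t=6: a0@(0,5):SW a1@(0,0):SW a2@(0,4):SW a3@(3,5):SW a4@(1,1):SW a5@(1,3):SW a6@(1,4):SW a7@(0,2):SW a8@(0,3):SW a9@(3,3):SW
t=7: a0@(1,4):SW a1@(1,5):SW a2@(1,3):SW a3@(0,4):SW a4@(2,0):SW a5@(2,2):SW a6@(2,3):SW a7@(1,1):SW a8@(1,2):SW a9@(0,2):SW
t=8: a0@(2,3):SW a1@(2,4):SW a2@(2,2):SW a3@(1,3):SW a4@(3,5):SW a5@(3,1):SW a6@(3,2):SW a7@(2,0):SW a8@(2,1):SW a9@(1,1):SW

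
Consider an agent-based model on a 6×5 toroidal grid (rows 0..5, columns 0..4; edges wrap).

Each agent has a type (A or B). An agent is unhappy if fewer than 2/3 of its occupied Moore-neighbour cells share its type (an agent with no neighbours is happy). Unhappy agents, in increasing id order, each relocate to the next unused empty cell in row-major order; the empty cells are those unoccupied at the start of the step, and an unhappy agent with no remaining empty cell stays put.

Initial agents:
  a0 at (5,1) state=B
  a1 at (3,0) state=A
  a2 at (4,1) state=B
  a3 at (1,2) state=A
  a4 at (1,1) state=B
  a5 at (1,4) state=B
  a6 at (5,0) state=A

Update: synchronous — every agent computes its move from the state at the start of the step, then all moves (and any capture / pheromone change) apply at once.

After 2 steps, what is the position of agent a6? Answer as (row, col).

t=1: a0@(0,0):B a1@(0,1):A a2@(0,2):B a3@(0,3):A a4@(0,4):B a5@(1,4):B a6@(1,0):A
t=2: a0@(1,1):B a1@(1,2):A a2@(1,3):B a3@(2,0):A a4@(2,1):B a5@(2,2):B a6@(2,3):A

(2, 3)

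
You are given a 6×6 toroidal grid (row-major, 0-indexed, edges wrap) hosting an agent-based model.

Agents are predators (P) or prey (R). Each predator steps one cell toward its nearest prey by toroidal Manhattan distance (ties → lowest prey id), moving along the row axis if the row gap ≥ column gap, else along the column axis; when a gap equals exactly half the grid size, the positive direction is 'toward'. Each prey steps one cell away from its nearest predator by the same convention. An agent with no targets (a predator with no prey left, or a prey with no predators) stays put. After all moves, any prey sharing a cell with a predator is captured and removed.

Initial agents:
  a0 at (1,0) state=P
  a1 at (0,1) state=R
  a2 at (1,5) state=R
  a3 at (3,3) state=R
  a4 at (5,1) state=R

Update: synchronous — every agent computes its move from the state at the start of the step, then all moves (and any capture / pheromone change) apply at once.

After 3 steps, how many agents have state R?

t=1: a0@(1,5):P a1@(5,1):R a2@(1,4):R a3@(3,2):R a4@(4,1):R
t=2: a0@(1,4):P a1@(4,1):R a2@(1,3):R a3@(3,1):R a4@(3,1):R
t=3: a0@(1,3):P a1@(3,1):R a2@(1,2):R a3@(3,0):R a4@(3,0):R

4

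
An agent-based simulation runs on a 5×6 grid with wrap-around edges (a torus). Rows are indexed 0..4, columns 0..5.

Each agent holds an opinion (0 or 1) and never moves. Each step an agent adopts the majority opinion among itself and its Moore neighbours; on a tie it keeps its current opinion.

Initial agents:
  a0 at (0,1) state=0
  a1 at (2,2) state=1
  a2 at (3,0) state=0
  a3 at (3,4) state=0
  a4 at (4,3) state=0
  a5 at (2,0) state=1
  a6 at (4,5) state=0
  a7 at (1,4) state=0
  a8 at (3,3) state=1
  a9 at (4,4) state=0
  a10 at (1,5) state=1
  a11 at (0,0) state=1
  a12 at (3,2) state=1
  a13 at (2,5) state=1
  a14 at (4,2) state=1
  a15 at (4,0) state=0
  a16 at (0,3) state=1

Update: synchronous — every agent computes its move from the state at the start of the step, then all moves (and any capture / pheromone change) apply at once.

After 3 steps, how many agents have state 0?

7

t=1: a0@(0,1):0 a1@(2,2):1 a2@(3,0):0 a3@(3,4):0 a4@(4,3):1 a5@(2,0):1 a6@(4,5):0 a7@(1,4):1 a8@(3,3):1 a9@(4,4):0 a10@(1,5):1 a11@(0,0):0 a12@(3,2):1 a13@(2,5):1 a14@(4,2):1 a15@(4,0):0 a16@(0,3):0
t=2: a0@(0,1):0 a1@(2,2):1 a2@(3,0):0 a3@(3,4):0 a4@(4,3):1 a5@(2,0):1 a6@(4,5):0 a7@(1,4):1 a8@(3,3):1 a9@(4,4):0 a10@(1,5):1 a11@(0,0):0 a12@(3,2):1 a13@(2,5):1 a14@(4,2):1 a15@(4,0):0 a16@(0,3):1
t=3: (unchanged — steady state)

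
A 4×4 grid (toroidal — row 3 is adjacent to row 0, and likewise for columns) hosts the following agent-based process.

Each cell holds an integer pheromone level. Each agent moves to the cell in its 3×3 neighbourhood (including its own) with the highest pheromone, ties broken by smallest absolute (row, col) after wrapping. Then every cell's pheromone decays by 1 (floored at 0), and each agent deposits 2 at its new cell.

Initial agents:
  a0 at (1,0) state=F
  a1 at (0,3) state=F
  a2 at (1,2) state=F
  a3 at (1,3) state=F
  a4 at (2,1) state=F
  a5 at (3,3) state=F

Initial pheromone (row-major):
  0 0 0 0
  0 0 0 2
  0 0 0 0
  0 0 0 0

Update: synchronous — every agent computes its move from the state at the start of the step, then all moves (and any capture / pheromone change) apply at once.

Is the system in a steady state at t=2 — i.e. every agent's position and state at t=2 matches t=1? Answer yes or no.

no

t=1: a0@(1,3) a1@(1,3) a2@(1,3) a3@(1,3) a4@(1,0) a5@(0,0) | pheromone: 2 0 0 0 / 2 0 0 9 / 0 0 0 0 / 0 0 0 0
t=2: a0@(1,3) a1@(1,3) a2@(1,3) a3@(1,3) a4@(1,3) a5@(1,3) | pheromone: 1 0 0 0 / 1 0 0 20 / 0 0 0 0 / 0 0 0 0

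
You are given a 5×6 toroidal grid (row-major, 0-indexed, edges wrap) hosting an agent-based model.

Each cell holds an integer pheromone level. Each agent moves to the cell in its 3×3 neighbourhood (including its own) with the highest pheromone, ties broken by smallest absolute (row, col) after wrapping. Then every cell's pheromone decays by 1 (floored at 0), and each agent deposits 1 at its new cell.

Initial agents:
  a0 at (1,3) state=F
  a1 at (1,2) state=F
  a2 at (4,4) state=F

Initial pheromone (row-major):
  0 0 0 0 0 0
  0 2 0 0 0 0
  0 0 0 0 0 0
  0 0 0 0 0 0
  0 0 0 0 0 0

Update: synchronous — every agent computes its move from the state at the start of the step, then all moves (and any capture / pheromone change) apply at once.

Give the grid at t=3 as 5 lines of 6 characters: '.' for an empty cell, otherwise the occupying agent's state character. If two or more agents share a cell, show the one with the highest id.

t=1: a0@(0,2) a1@(1,1) a2@(0,3) | pheromone: 0 0 1 1 0 0 / 0 2 0 0 0 0 / 0 0 0 0 0 0 / 0 0 0 0 0 0 / 0 0 0 0 0 0
t=2: a0@(1,1) a1@(1,1) a2@(0,2) | pheromone: 0 0 1 0 0 0 / 0 3 0 0 0 0 / 0 0 0 0 0 0 / 0 0 0 0 0 0 / 0 0 0 0 0 0
t=3: a0@(1,1) a1@(1,1) a2@(1,1) | pheromone: 0 0 0 0 0 0 / 0 5 0 0 0 0 / 0 0 0 0 0 0 / 0 0 0 0 0 0 / 0 0 0 0 0 0

......
.F....
......
......
......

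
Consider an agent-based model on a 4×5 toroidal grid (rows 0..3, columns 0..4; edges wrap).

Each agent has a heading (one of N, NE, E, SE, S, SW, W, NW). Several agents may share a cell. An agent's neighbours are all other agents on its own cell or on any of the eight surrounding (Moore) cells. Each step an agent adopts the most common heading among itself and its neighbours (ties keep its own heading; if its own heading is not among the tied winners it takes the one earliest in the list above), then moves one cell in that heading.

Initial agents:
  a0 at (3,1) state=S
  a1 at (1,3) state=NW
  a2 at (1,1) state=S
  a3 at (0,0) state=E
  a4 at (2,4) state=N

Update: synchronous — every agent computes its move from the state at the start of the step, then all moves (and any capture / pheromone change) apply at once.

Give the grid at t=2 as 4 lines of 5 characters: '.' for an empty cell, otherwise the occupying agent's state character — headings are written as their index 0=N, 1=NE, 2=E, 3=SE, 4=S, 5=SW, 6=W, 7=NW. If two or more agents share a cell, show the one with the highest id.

t=1: a0@(0,1):S a1@(0,2):NW a2@(2,1):S a3@(1,0):S a4@(1,4):N
t=2: a0@(1,1):S a1@(3,1):NW a2@(3,1):S a3@(2,0):S a4@(0,4):N

....0
.4...
4....
.4...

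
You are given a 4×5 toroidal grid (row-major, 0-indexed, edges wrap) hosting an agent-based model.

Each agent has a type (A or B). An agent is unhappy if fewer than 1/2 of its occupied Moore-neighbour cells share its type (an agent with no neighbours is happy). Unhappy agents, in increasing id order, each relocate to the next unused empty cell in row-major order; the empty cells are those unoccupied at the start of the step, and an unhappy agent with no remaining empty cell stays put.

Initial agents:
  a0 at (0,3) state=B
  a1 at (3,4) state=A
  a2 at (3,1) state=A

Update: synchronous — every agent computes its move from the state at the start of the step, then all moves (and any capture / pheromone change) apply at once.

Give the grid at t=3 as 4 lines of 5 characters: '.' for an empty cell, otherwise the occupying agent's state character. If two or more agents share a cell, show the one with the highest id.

BA...
.....
.....
.A...

t=1: a0@(0,0):B a1@(0,1):A a2@(3,1):A
t=2: a0@(0,2):B a1@(0,1):A a2@(3,1):A
t=3: a0@(0,0):B a1@(0,1):A a2@(3,1):A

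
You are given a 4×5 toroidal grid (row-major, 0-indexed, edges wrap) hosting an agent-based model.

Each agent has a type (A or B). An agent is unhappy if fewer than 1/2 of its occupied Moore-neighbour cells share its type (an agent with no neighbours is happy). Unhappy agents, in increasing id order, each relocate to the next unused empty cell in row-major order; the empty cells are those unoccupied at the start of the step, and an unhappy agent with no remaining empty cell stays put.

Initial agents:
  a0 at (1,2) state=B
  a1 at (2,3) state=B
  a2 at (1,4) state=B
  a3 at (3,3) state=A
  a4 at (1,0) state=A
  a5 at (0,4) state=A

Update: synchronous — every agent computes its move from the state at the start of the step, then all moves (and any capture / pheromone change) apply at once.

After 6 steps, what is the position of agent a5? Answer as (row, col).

(0, 4)

t=1: a0@(1,2):B a1@(2,3):B a2@(0,0):B a3@(3,3):A a4@(1,0):A a5@(0,4):A
t=2: a0@(1,2):B a1@(2,3):B a2@(0,1):B a3@(3,3):A a4@(1,0):A a5@(0,4):A
t=3: (unchanged — steady state)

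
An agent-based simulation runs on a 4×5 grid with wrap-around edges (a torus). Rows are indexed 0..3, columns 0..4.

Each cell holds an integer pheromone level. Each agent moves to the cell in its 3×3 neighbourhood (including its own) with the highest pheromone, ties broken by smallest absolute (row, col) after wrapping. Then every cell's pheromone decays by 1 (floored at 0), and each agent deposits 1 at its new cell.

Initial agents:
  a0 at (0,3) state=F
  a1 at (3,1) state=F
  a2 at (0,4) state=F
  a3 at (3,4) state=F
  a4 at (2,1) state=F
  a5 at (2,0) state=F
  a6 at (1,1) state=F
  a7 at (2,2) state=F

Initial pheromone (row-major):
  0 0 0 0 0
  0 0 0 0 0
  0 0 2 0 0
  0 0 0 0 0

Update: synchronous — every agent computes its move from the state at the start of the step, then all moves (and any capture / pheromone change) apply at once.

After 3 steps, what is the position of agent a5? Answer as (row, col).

t=1: a0@(0,2) a1@(2,2) a2@(0,0) a3@(0,0) a4@(2,2) a5@(1,0) a6@(2,2) a7@(2,2) | pheromone: 2 0 1 0 0 / 1 0 0 0 0 / 0 0 5 0 0 / 0 0 0 0 0
t=2: a0@(0,2) a1@(2,2) a2@(0,0) a3@(0,0) a4@(2,2) a5@(0,0) a6@(2,2) a7@(2,2) | pheromone: 4 0 1 0 0 / 0 0 0 0 0 / 0 0 8 0 0 / 0 0 0 0 0
t=3: a0@(0,2) a1@(2,2) a2@(0,0) a3@(0,0) a4@(2,2) a5@(0,0) a6@(2,2) a7@(2,2) | pheromone: 6 0 1 0 0 / 0 0 0 0 0 / 0 0 11 0 0 / 0 0 0 0 0

(0, 0)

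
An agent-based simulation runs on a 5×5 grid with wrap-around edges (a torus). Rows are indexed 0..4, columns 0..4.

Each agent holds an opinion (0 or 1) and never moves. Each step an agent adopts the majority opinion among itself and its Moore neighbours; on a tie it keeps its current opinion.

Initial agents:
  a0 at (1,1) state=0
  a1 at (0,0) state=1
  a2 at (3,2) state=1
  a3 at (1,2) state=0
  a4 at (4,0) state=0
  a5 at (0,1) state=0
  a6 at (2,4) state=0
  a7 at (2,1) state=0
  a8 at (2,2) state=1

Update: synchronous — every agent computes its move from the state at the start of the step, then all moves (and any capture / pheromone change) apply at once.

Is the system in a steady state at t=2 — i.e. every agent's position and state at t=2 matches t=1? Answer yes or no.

no

t=1: a0@(1,1):0 a1@(0,0):0 a2@(3,2):1 a3@(1,2):0 a4@(4,0):0 a5@(0,1):0 a6@(2,4):0 a7@(2,1):0 a8@(2,2):0
t=2: a0@(1,1):0 a1@(0,0):0 a2@(3,2):0 a3@(1,2):0 a4@(4,0):0 a5@(0,1):0 a6@(2,4):0 a7@(2,1):0 a8@(2,2):0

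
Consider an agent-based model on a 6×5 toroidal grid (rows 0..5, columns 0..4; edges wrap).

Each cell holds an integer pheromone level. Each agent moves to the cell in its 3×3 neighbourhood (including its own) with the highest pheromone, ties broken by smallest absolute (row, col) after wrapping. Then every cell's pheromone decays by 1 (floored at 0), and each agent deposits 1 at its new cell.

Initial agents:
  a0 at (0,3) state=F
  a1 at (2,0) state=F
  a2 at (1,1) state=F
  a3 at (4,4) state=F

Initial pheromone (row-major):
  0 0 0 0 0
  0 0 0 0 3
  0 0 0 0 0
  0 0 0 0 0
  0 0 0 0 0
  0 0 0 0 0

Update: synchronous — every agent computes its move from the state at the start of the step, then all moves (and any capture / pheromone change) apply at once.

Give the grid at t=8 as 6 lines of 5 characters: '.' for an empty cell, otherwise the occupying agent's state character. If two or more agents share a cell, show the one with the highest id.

t=1: a0@(1,4) a1@(1,4) a2@(0,0) a3@(3,0) | pheromone: 1 0 0 0 0 / 0 0 0 0 4 / 0 0 0 0 0 / 1 0 0 0 0 / 0 0 0 0 0 / 0 0 0 0 0
t=2: a0@(1,4) a1@(1,4) a2@(1,4) a3@(3,0) | pheromone: 0 0 0 0 0 / 0 0 0 0 6 / 0 0 0 0 0 / 1 0 0 0 0 / 0 0 0 0 0 / 0 0 0 0 0
t=3: a0@(1,4) a1@(1,4) a2@(1,4) a3@(3,0) | pheromone: 0 0 0 0 0 / 0 0 0 0 8 / 0 0 0 0 0 / 1 0 0 0 0 / 0 0 0 0 0 / 0 0 0 0 0
t=4: a0@(1,4) a1@(1,4) a2@(1,4) a3@(3,0) | pheromone: 0 0 0 0 0 / 0 0 0 0 10 / 0 0 0 0 0 / 1 0 0 0 0 / 0 0 0 0 0 / 0 0 0 0 0
t=5: a0@(1,4) a1@(1,4) a2@(1,4) a3@(3,0) | pheromone: 0 0 0 0 0 / 0 0 0 0 12 / 0 0 0 0 0 / 1 0 0 0 0 / 0 0 0 0 0 / 0 0 0 0 0
t=6: a0@(1,4) a1@(1,4) a2@(1,4) a3@(3,0) | pheromone: 0 0 0 0 0 / 0 0 0 0 14 / 0 0 0 0 0 / 1 0 0 0 0 / 0 0 0 0 0 / 0 0 0 0 0
t=7: a0@(1,4) a1@(1,4) a2@(1,4) a3@(3,0) | pheromone: 0 0 0 0 0 / 0 0 0 0 16 / 0 0 0 0 0 / 1 0 0 0 0 / 0 0 0 0 0 / 0 0 0 0 0
t=8: a0@(1,4) a1@(1,4) a2@(1,4) a3@(3,0) | pheromone: 0 0 0 0 0 / 0 0 0 0 18 / 0 0 0 0 0 / 1 0 0 0 0 / 0 0 0 0 0 / 0 0 0 0 0

.....
....F
.....
F....
.....
.....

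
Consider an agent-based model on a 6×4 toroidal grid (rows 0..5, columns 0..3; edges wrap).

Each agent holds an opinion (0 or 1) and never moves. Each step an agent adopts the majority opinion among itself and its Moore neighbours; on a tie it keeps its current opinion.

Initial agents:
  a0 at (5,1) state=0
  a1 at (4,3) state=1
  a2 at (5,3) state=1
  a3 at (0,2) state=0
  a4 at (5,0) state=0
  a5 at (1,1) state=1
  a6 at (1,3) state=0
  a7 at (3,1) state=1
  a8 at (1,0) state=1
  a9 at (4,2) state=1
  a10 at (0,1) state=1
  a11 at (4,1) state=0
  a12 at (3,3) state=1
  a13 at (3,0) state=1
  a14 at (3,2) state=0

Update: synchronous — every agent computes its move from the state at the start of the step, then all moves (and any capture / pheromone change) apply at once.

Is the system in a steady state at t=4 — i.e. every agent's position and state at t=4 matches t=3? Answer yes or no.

t=1: a0@(5,1):0 a1@(4,3):1 a2@(5,3):1 a3@(0,2):0 a4@(5,0):0 a5@(1,1):1 a6@(1,3):0 a7@(3,1):1 a8@(1,0):1 a9@(4,2):1 a10@(0,1):1 a11@(4,1):0 a12@(3,3):1 a13@(3,0):1 a14@(3,2):1
t=2: a0@(5,1):0 a1@(4,3):1 a2@(5,3):1 a3@(0,2):0 a4@(5,0):0 a5@(1,1):1 a6@(1,3):0 a7@(3,1):1 a8@(1,0):1 a9@(4,2):1 a10@(0,1):1 a11@(4,1):1 a12@(3,3):1 a13@(3,0):1 a14@(3,2):1
t=3: a0@(5,1):0 a1@(4,3):1 a2@(5,3):1 a3@(0,2):0 a4@(5,0):1 a5@(1,1):1 a6@(1,3):0 a7@(3,1):1 a8@(1,0):1 a9@(4,2):1 a10@(0,1):1 a11@(4,1):1 a12@(3,3):1 a13@(3,0):1 a14@(3,2):1
t=4: a0@(5,1):1 a1@(4,3):1 a2@(5,3):1 a3@(0,2):0 a4@(5,0):1 a5@(1,1):1 a6@(1,3):0 a7@(3,1):1 a8@(1,0):1 a9@(4,2):1 a10@(0,1):1 a11@(4,1):1 a12@(3,3):1 a13@(3,0):1 a14@(3,2):1

no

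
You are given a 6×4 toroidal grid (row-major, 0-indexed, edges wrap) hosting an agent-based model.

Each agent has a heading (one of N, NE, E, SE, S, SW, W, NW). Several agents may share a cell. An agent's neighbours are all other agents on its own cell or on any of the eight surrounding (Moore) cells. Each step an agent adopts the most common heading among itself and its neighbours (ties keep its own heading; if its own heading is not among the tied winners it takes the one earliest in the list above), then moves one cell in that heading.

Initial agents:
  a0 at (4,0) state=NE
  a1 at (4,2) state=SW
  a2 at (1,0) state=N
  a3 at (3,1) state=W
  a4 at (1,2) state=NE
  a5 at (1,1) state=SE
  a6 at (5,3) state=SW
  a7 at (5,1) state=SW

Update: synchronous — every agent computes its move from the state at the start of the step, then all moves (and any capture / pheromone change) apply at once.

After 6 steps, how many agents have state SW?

t=1: a0@(5,3):SW a1@(5,1):SW a2@(0,0):N a3@(3,0):W a4@(0,3):NE a5@(2,2):SE a6@(0,2):SW a7@(0,0):SW
t=2: a0@(0,2):SW a1@(0,0):SW a2@(1,3):SW a3@(3,3):W a4@(1,2):SW a5@(3,3):SE a6@(1,1):SW a7@(1,3):SW
t=3: a0@(1,1):SW a1@(1,3):SW a2@(2,2):SW a3@(3,2):W a4@(2,1):SW a5@(4,0):SE a6@(2,0):SW a7@(2,2):SW
t=4: a0@(2,0):SW a1@(2,2):SW a2@(3,1):SW a3@(4,1):SW a4@(3,0):SW a5@(5,1):SE a6@(3,3):SW a7@(3,1):SW
t=5: a0@(3,3):SW a1@(3,1):SW a2@(4,0):SW a3@(5,0):SW a4@(4,3):SW a5@(0,2):SE a6@(4,2):SW a7@(4,0):SW
t=6: a0@(4,2):SW a1@(4,0):SW a2@(5,3):SW a3@(0,3):SW a4@(5,2):SW a5@(1,3):SE a6@(5,1):SW a7@(5,3):SW

7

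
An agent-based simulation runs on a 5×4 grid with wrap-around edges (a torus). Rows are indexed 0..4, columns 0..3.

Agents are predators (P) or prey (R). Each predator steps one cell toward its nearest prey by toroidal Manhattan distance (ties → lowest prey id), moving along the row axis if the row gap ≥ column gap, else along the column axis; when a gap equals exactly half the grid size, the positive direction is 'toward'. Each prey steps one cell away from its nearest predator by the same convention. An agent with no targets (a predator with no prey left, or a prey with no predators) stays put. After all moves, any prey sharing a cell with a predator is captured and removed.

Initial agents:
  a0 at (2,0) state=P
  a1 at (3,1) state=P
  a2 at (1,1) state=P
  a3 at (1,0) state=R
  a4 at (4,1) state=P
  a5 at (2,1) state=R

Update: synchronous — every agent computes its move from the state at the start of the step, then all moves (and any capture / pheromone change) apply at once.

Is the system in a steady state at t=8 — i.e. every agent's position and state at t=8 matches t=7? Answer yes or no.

t=1: a0@(1,0):P a1@(2,1):P a2@(1,0):P a3@(0,0):R a4@(3,1):P a5@(2,2):R
t=2: a0@(0,0):P a1@(2,2):P a2@(0,0):P a3@(4,0):R a4@(2,1):P a5@(2,3):R
t=3: a0@(4,0):P a1@(2,3):P a2@(4,0):P a3@(3,0):R a4@(2,2):P a5@(2,0):R
t=4: a0@(3,0):P a1@(2,0):P a2@(3,0):P a4@(2,3):P a5@(2,1):R
t=5: a0@(2,0):P a1@(2,1):P a2@(2,0):P a4@(2,0):P a5@(2,2):R
t=6: a0@(2,1):P a1@(2,2):P a2@(2,1):P a4@(2,1):P a5@(2,3):R
t=7: a0@(2,2):P a1@(2,3):P a2@(2,2):P a4@(2,2):P a5@(2,0):R
t=8: a0@(2,3):P a1@(2,0):P a2@(2,3):P a4@(2,3):P a5@(2,1):R

no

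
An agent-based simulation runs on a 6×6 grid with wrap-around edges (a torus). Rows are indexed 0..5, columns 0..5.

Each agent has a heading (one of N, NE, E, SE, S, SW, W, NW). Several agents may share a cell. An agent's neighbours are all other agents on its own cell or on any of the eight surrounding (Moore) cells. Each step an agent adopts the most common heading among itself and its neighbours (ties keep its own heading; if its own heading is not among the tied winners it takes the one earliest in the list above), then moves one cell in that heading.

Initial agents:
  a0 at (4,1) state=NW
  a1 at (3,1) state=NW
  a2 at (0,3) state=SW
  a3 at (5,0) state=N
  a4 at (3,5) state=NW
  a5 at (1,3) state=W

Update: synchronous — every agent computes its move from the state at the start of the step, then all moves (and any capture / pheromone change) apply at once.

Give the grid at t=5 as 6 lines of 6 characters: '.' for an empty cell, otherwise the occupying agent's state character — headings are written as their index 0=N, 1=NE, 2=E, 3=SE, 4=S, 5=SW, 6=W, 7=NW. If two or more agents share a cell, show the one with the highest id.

t=1: a0@(3,0):NW a1@(2,0):NW a2@(1,2):SW a3@(4,0):N a4@(2,4):NW a5@(1,2):W
t=2: a0@(2,5):NW a1@(1,5):NW a2@(2,1):SW a3@(3,0):N a4@(1,3):NW a5@(1,1):W
t=3: a0@(1,4):NW a1@(0,4):NW a2@(3,0):SW a3@(2,0):N a4@(0,2):NW a5@(1,0):W
t=4: a0@(0,3):NW a1@(5,3):NW a2@(4,5):SW a3@(1,0):N a4@(5,1):NW a5@(1,5):W
t=5: a0@(5,2):NW a1@(4,2):NW a2@(5,4):SW a3@(0,0):N a4@(4,0):NW a5@(1,4):W

0.....
....6.
......
......
7.7...
..7.5.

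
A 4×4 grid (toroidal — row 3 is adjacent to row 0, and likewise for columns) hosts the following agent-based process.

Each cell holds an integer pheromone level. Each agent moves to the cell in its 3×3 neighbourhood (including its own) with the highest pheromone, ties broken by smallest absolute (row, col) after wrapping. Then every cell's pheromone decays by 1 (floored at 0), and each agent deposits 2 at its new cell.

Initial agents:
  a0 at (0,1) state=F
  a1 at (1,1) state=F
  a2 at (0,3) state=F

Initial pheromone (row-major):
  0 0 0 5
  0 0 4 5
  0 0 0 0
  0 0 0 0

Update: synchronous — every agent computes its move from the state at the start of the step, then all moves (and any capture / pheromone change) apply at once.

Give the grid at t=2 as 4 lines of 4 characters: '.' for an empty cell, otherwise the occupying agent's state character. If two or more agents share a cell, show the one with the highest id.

t=1: a0@(1,2) a1@(1,2) a2@(0,3) | pheromone: 0 0 0 6 / 0 0 7 4 / 0 0 0 0 / 0 0 0 0
t=2: a0@(1,2) a1@(1,2) a2@(1,2) | pheromone: 0 0 0 5 / 0 0 12 3 / 0 0 0 0 / 0 0 0 0

....
..F.
....
....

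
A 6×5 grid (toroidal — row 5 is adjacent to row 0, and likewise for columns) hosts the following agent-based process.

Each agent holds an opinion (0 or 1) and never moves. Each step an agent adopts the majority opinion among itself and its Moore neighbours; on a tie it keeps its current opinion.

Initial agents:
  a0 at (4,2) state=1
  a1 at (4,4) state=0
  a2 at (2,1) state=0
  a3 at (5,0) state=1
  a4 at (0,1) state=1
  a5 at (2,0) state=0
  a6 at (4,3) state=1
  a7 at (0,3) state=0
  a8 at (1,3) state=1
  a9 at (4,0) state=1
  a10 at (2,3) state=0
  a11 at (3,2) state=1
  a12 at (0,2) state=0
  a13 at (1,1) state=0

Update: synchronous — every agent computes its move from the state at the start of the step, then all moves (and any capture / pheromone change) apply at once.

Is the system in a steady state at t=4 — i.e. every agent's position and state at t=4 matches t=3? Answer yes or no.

t=1: a0@(4,2):1 a1@(4,4):1 a2@(2,1):0 a3@(5,0):1 a4@(0,1):1 a5@(2,0):0 a6@(4,3):1 a7@(0,3):0 a8@(1,3):0 a9@(4,0):1 a10@(2,3):1 a11@(3,2):1 a12@(0,2):0 a13@(1,1):0
t=2: (unchanged — steady state)

yes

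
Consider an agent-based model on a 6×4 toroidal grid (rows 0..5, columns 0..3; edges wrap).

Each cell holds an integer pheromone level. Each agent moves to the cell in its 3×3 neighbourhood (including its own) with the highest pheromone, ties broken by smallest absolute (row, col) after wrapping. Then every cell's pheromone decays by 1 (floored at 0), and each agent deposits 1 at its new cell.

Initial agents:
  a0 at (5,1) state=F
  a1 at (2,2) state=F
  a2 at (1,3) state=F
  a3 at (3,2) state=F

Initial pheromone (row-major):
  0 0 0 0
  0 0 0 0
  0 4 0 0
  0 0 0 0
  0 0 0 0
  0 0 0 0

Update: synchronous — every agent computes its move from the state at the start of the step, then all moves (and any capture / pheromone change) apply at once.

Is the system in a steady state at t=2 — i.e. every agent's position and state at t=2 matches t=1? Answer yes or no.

yes

t=1: a0@(0,0) a1@(2,1) a2@(0,0) a3@(2,1) | pheromone: 2 0 0 0 / 0 0 0 0 / 0 5 0 0 / 0 0 0 0 / 0 0 0 0 / 0 0 0 0
t=2: a0@(0,0) a1@(2,1) a2@(0,0) a3@(2,1) | pheromone: 3 0 0 0 / 0 0 0 0 / 0 6 0 0 / 0 0 0 0 / 0 0 0 0 / 0 0 0 0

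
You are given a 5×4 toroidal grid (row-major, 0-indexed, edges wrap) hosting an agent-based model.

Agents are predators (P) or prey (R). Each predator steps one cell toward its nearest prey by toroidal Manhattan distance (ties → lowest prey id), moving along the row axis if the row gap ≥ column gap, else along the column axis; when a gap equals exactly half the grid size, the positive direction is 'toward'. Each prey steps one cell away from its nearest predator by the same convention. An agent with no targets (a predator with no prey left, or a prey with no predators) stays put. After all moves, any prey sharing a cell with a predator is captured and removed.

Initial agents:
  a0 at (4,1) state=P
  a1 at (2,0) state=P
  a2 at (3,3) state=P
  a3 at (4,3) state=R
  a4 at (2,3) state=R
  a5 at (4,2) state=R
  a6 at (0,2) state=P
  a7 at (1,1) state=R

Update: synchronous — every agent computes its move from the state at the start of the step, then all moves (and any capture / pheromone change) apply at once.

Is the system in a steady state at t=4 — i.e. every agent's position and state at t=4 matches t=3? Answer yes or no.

no

t=1: a0@(4,2):P a1@(2,3):P a2@(4,3):P a3@(0,3):R a4@(2,2):R a6@(4,2):P a7@(2,1):R
t=2: a0@(0,2):P a1@(2,2):P a2@(0,3):P a3@(1,3):R a4@(2,1):R a6@(0,2):P a7@(2,0):R
t=3: a0@(1,2):P a1@(2,1):P a2@(1,3):P a3@(2,3):R a4@(2,0):R a6@(1,2):P a7@(2,3):R
t=4: a0@(2,2):P a1@(2,0):P a2@(2,3):P a3@(3,3):R a6@(2,2):P a7@(3,3):R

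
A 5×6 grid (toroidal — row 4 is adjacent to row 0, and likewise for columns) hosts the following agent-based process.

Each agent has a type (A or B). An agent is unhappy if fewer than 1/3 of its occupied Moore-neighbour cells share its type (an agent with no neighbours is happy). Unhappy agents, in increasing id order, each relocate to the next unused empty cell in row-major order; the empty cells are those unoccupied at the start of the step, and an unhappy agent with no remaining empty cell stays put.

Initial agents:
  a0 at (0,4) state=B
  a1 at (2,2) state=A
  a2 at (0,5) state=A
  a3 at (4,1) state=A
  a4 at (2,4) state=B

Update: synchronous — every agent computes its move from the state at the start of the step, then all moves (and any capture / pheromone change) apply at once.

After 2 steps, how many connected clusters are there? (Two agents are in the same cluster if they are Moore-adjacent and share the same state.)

4

t=1: a0@(0,0):B a1@(2,2):A a2@(0,1):A a3@(4,1):A a4@(2,4):B
t=2: a0@(0,2):B a1@(2,2):A a2@(0,1):A a3@(4,1):A a4@(2,4):B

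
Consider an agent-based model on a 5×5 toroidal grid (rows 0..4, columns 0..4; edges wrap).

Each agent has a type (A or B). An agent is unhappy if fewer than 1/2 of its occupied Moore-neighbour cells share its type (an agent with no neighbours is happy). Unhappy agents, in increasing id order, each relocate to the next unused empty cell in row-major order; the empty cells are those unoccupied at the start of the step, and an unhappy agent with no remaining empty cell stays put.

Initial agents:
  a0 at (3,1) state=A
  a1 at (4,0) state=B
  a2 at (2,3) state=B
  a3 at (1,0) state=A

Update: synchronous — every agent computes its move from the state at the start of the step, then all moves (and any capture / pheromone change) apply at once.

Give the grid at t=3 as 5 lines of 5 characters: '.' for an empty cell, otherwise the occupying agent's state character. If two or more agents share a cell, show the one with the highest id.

A.B..
A....
...B.
.....
.....

t=1: a0@(0,0):A a1@(0,1):B a2@(2,3):B a3@(1,0):A
t=2: a0@(0,0):A a1@(0,2):B a2@(2,3):B a3@(1,0):A
t=3: (unchanged — steady state)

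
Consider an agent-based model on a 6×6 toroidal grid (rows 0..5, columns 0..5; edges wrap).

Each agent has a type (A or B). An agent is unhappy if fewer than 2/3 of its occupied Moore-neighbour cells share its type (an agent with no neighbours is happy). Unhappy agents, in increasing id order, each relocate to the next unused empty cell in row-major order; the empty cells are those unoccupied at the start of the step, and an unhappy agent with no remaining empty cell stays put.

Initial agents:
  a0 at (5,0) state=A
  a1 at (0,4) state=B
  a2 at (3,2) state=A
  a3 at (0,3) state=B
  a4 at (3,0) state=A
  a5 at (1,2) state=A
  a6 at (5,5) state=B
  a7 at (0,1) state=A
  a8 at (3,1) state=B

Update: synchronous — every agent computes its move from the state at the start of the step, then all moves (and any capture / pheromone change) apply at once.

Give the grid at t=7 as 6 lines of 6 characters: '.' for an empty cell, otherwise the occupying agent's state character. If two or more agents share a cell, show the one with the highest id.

t=1: a0@(0,0):A a1@(0,4):B a2@(0,2):A a3@(0,5):B a4@(1,0):A a5@(1,1):A a6@(1,3):B a7@(0,1):A a8@(1,4):B
t=2: a0@(0,0):A a1@(0,4):B a2@(0,2):A a3@(0,3):B a4@(1,0):A a5@(1,1):A a6@(1,3):B a7@(0,1):A a8@(1,4):B
t=3: a0@(0,0):A a1@(0,4):B a2@(0,5):A a3@(0,3):B a4@(1,0):A a5@(1,1):A a6@(1,3):B a7@(0,1):A a8@(1,4):B
t=4: a0@(0,0):A a1@(0,4):B a2@(0,2):A a3@(0,3):B a4@(1,0):A a5@(1,1):A a6@(1,3):B a7@(0,1):A a8@(1,4):B
t=5: a0@(0,0):A a1@(0,4):B a2@(0,5):A a3@(0,3):B a4@(1,0):A a5@(1,1):A a6@(1,3):B a7@(0,1):A a8@(1,4):B
t=6: a0@(0,0):A a1@(0,4):B a2@(0,2):A a3@(0,3):B a4@(1,0):A a5@(1,1):A a6@(1,3):B a7@(0,1):A a8@(1,4):B
t=7: a0@(0,0):A a1@(0,4):B a2@(0,5):A a3@(0,3):B a4@(1,0):A a5@(1,1):A a6@(1,3):B a7@(0,1):A a8@(1,4):B

AA.BBA
AA.BB.
......
......
......
......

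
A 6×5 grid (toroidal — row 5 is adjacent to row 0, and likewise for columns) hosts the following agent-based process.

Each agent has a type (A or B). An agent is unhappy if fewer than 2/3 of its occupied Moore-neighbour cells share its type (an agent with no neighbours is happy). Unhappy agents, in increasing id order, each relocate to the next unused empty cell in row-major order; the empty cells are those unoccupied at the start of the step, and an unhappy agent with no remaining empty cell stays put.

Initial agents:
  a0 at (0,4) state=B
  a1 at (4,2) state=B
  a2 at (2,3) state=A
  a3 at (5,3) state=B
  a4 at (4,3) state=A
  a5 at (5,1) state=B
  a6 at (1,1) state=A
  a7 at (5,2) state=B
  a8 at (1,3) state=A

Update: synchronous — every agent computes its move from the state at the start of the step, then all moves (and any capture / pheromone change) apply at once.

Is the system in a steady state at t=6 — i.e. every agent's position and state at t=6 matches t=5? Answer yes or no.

t=1: a0@(0,0):B a1@(4,2):B a2@(2,3):A a3@(5,3):B a4@(0,1):A a5@(5,1):B a6@(1,1):A a7@(5,2):B a8@(0,2):A
t=2: a0@(0,3):B a1@(4,2):B a2@(2,3):A a3@(5,3):B a4@(0,4):A a5@(1,0):B a6@(1,1):A a7@(1,2):B a8@(1,3):A
t=3: a0@(0,0):B a1@(4,2):B a2@(0,1):A a3@(5,3):B a4@(0,2):A a5@(1,4):B a6@(2,0):A a7@(2,1):B a8@(2,2):A
t=4: a0@(0,3):B a1@(4,2):B a2@(0,4):A a3@(1,0):B a4@(1,1):A a5@(1,2):B a6@(1,3):A a7@(2,3):B a8@(2,4):A
t=5: a0@(0,0):B a1@(4,2):B a2@(0,1):A a3@(0,2):B a4@(1,4):A a5@(2,0):B a6@(2,1):A a7@(2,2):B a8@(3,0):A
t=6: a0@(0,3):B a1@(4,2):B a2@(0,4):A a3@(1,0):B a4@(1,1):A a5@(1,2):B a6@(1,3):A a7@(2,3):B a8@(2,4):A

no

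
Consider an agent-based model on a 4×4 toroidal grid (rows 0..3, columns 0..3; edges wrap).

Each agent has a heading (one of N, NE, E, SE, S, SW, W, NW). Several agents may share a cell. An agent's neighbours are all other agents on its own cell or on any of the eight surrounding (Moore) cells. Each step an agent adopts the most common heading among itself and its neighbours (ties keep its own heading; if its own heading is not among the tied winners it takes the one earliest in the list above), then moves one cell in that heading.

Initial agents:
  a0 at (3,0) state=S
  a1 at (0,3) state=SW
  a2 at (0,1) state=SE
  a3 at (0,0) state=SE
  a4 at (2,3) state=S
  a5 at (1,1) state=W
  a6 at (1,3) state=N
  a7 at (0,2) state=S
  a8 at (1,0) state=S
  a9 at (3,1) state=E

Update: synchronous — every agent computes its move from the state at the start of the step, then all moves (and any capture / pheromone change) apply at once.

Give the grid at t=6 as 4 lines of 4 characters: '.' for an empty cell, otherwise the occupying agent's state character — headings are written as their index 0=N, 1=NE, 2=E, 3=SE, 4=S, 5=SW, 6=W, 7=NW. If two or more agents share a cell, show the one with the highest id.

...4
4.4.
.444
4.44

t=1: a0@(0,0):S a1@(1,3):S a2@(1,1):S a3@(1,1):SE a4@(3,3):S a5@(2,2):SE a6@(2,3):S a7@(1,2):S a8@(2,0):S a9@(0,2):SE
t=2: a0@(1,0):S a1@(2,3):S a2@(2,1):S a3@(2,1):S a4@(0,3):S a5@(3,2):S a6@(3,3):S a7@(2,2):S a8@(3,0):S a9@(1,2):S
t=3: a0@(2,0):S a1@(3,3):S a2@(3,1):S a3@(3,1):S a4@(1,3):S a5@(0,2):S a6@(0,3):S a7@(3,2):S a8@(0,0):S a9@(2,2):S
t=4: a0@(3,0):S a1@(0,3):S a2@(0,1):S a3@(0,1):S a4@(2,3):S a5@(1,2):S a6@(1,3):S a7@(0,2):S a8@(1,0):S a9@(3,2):S
t=5: a0@(0,0):S a1@(1,3):S a2@(1,1):S a3@(1,1):S a4@(3,3):S a5@(2,2):S a6@(2,3):S a7@(1,2):S a8@(2,0):S a9@(0,2):S
t=6: a0@(1,0):S a1@(2,3):S a2@(2,1):S a3@(2,1):S a4@(0,3):S a5@(3,2):S a6@(3,3):S a7@(2,2):S a8@(3,0):S a9@(1,2):S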